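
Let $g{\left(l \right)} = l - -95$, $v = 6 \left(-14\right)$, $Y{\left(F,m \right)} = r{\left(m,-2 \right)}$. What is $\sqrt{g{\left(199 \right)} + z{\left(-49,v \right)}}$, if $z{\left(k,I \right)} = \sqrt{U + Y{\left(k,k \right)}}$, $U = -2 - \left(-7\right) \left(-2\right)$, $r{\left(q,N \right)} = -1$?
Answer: $\sqrt{294 + i \sqrt{17}} \approx 17.147 + 0.1202 i$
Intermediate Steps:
$Y{\left(F,m \right)} = -1$
$v = -84$
$U = -16$ ($U = -2 - 14 = -16$)
$g{\left(l \right)} = 95 + l$ ($g{\left(l \right)} = l + 95 = 95 + l$)
$z{\left(k,I \right)} = i \sqrt{17}$ ($z{\left(k,I \right)} = \sqrt{-16 - 1} = \sqrt{-17} = i \sqrt{17}$)
$\sqrt{g{\left(199 \right)} + z{\left(-49,v \right)}} = \sqrt{\left(95 + 199\right) + i \sqrt{17}} = \sqrt{294 + i \sqrt{17}}$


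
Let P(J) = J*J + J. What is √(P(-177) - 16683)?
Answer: √14469 ≈ 120.29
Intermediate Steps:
P(J) = J + J² (P(J) = J² + J = J + J²)
√(P(-177) - 16683) = √(-177*(1 - 177) - 16683) = √(-177*(-176) - 16683) = √(31152 - 16683) = √14469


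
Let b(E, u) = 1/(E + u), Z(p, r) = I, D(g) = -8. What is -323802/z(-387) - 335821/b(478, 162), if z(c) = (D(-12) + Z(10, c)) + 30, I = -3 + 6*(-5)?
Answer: -2363856038/11 ≈ -2.1490e+8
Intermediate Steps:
I = -33 (I = -3 - 30 = -33)
Z(p, r) = -33
z(c) = -11 (z(c) = (-8 - 33) + 30 = -41 + 30 = -11)
-323802/z(-387) - 335821/b(478, 162) = -323802/(-11) - 335821/(1/(478 + 162)) = -323802*(-1/11) - 335821/(1/640) = 323802/11 - 335821/1/640 = 323802/11 - 335821*640 = 323802/11 - 214925440 = -2363856038/11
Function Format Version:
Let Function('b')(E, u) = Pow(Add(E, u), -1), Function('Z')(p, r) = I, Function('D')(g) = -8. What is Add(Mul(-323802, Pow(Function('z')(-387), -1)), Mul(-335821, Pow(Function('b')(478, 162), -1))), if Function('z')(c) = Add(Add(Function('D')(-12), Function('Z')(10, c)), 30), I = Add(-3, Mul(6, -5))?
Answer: Rational(-2363856038, 11) ≈ -2.1490e+8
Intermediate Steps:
I = -33 (I = Add(-3, -30) = -33)
Function('Z')(p, r) = -33
Function('z')(c) = -11 (Function('z')(c) = Add(Add(-8, -33), 30) = Add(-41, 30) = -11)
Add(Mul(-323802, Pow(Function('z')(-387), -1)), Mul(-335821, Pow(Function('b')(478, 162), -1))) = Add(Mul(-323802, Pow(-11, -1)), Mul(-335821, Pow(Pow(Add(478, 162), -1), -1))) = Add(Mul(-323802, Rational(-1, 11)), Mul(-335821, Pow(Pow(640, -1), -1))) = Add(Rational(323802, 11), Mul(-335821, Pow(Rational(1, 640), -1))) = Add(Rational(323802, 11), Mul(-335821, 640)) = Add(Rational(323802, 11), -214925440) = Rational(-2363856038, 11)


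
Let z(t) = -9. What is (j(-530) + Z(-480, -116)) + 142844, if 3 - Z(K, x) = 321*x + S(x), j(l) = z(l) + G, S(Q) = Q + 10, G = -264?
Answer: 179916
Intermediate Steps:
S(Q) = 10 + Q
j(l) = -273 (j(l) = -9 - 264 = -273)
Z(K, x) = -7 - 322*x (Z(K, x) = 3 - (321*x + (10 + x)) = 3 - (10 + 322*x) = 3 + (-10 - 322*x) = -7 - 322*x)
(j(-530) + Z(-480, -116)) + 142844 = (-273 + (-7 - 322*(-116))) + 142844 = (-273 + (-7 + 37352)) + 142844 = (-273 + 37345) + 142844 = 37072 + 142844 = 179916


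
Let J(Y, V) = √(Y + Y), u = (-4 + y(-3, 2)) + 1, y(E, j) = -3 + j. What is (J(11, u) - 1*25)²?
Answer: (25 - √22)² ≈ 412.48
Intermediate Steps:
u = -4 (u = (-4 + (-3 + 2)) + 1 = (-4 - 1) + 1 = -5 + 1 = -4)
J(Y, V) = √2*√Y (J(Y, V) = √(2*Y) = √2*√Y)
(J(11, u) - 1*25)² = (√2*√11 - 1*25)² = (√22 - 25)² = (-25 + √22)²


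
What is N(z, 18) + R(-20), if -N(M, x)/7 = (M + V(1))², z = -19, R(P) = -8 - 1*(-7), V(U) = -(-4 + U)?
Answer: -1793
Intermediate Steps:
V(U) = 4 - U
R(P) = -1 (R(P) = -8 + 7 = -1)
N(M, x) = -7*(3 + M)² (N(M, x) = -7*(M + (4 - 1*1))² = -7*(M + (4 - 1))² = -7*(M + 3)² = -7*(3 + M)²)
N(z, 18) + R(-20) = -7*(3 - 19)² - 1 = -7*(-16)² - 1 = -7*256 - 1 = -1792 - 1 = -1793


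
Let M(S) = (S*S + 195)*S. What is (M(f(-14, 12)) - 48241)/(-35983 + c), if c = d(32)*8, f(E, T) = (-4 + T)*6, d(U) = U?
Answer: -71711/35727 ≈ -2.0072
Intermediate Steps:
f(E, T) = -24 + 6*T
M(S) = S*(195 + S²) (M(S) = (S² + 195)*S = (195 + S²)*S = S*(195 + S²))
c = 256 (c = 32*8 = 256)
(M(f(-14, 12)) - 48241)/(-35983 + c) = ((-24 + 6*12)*(195 + (-24 + 6*12)²) - 48241)/(-35983 + 256) = ((-24 + 72)*(195 + (-24 + 72)²) - 48241)/(-35727) = (48*(195 + 48²) - 48241)*(-1/35727) = (48*(195 + 2304) - 48241)*(-1/35727) = (48*2499 - 48241)*(-1/35727) = (119952 - 48241)*(-1/35727) = 71711*(-1/35727) = -71711/35727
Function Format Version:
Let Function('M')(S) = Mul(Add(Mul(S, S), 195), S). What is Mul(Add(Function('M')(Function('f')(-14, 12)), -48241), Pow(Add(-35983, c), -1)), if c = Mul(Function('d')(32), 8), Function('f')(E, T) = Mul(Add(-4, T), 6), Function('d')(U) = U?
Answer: Rational(-71711, 35727) ≈ -2.0072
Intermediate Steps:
Function('f')(E, T) = Add(-24, Mul(6, T))
Function('M')(S) = Mul(S, Add(195, Pow(S, 2))) (Function('M')(S) = Mul(Add(Pow(S, 2), 195), S) = Mul(Add(195, Pow(S, 2)), S) = Mul(S, Add(195, Pow(S, 2))))
c = 256 (c = Mul(32, 8) = 256)
Mul(Add(Function('M')(Function('f')(-14, 12)), -48241), Pow(Add(-35983, c), -1)) = Mul(Add(Mul(Add(-24, Mul(6, 12)), Add(195, Pow(Add(-24, Mul(6, 12)), 2))), -48241), Pow(Add(-35983, 256), -1)) = Mul(Add(Mul(Add(-24, 72), Add(195, Pow(Add(-24, 72), 2))), -48241), Pow(-35727, -1)) = Mul(Add(Mul(48, Add(195, Pow(48, 2))), -48241), Rational(-1, 35727)) = Mul(Add(Mul(48, Add(195, 2304)), -48241), Rational(-1, 35727)) = Mul(Add(Mul(48, 2499), -48241), Rational(-1, 35727)) = Mul(Add(119952, -48241), Rational(-1, 35727)) = Mul(71711, Rational(-1, 35727)) = Rational(-71711, 35727)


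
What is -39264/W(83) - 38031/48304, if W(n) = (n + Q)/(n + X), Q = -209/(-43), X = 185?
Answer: -10928328611631/91246256 ≈ -1.1977e+5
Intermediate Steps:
Q = 209/43 (Q = -209*(-1/43) = 209/43 ≈ 4.8605)
W(n) = (209/43 + n)/(185 + n) (W(n) = (n + 209/43)/(n + 185) = (209/43 + n)/(185 + n))
-39264/W(83) - 38031/48304 = -39264*(185 + 83)/(209/43 + 83) - 38031/48304 = -39264/((3778/43)/268) - 38031*1/48304 = -39264/((1/268)*(3778/43)) - 38031/48304 = -39264/1889/5762 - 38031/48304 = -39264*5762/1889 - 38031/48304 = -226239168/1889 - 38031/48304 = -10928328611631/91246256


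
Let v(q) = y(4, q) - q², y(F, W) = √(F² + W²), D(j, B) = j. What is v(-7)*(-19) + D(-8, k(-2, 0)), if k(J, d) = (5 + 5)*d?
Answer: 923 - 19*√65 ≈ 769.82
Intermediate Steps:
k(J, d) = 10*d
v(q) = √(16 + q²) - q² (v(q) = √(4² + q²) - q² = √(16 + q²) - q²)
v(-7)*(-19) + D(-8, k(-2, 0)) = (√(16 + (-7)²) - 1*(-7)²)*(-19) - 8 = (√(16 + 49) - 1*49)*(-19) - 8 = (√65 - 49)*(-19) - 8 = (-49 + √65)*(-19) - 8 = (931 - 19*√65) - 8 = 923 - 19*√65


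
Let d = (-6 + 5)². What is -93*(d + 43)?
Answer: -4092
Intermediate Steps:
d = 1 (d = (-1)² = 1)
-93*(d + 43) = -93*(1 + 43) = -93*44 = -4092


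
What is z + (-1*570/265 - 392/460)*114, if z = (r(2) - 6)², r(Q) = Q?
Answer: -1989136/6095 ≈ -326.36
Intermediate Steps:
z = 16 (z = (2 - 6)² = (-4)² = 16)
z + (-1*570/265 - 392/460)*114 = 16 + (-1*570/265 - 392/460)*114 = 16 + (-570*1/265 - 392*1/460)*114 = 16 + (-114/53 - 98/115)*114 = 16 - 18304/6095*114 = 16 - 2086656/6095 = -1989136/6095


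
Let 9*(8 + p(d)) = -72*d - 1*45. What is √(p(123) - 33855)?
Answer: 2*I*√8713 ≈ 186.69*I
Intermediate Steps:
p(d) = -13 - 8*d (p(d) = -8 + (-72*d - 1*45)/9 = -8 + (-72*d - 45)/9 = -8 + (-45 - 72*d)/9 = -8 + (-5 - 8*d) = -13 - 8*d)
√(p(123) - 33855) = √((-13 - 8*123) - 33855) = √((-13 - 984) - 33855) = √(-997 - 33855) = √(-34852) = 2*I*√8713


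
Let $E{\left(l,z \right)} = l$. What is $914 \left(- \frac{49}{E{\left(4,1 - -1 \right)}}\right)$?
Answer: $- \frac{22393}{2} \approx -11197.0$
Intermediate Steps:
$914 \left(- \frac{49}{E{\left(4,1 - -1 \right)}}\right) = 914 \left(- \frac{49}{4}\right) = - \frac{22393}{2}$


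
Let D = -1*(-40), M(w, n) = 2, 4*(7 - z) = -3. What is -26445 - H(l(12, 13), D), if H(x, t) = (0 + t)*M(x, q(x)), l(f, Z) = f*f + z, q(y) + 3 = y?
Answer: -26525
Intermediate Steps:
z = 31/4 (z = 7 - 1/4*(-3) = 7 + 3/4 = 31/4 ≈ 7.7500)
q(y) = -3 + y
D = 40
l(f, Z) = 31/4 + f**2 (l(f, Z) = f*f + 31/4 = f**2 + 31/4 = 31/4 + f**2)
H(x, t) = 2*t (H(x, t) = (0 + t)*2 = t*2 = 2*t)
-26445 - H(l(12, 13), D) = -26445 - 2*40 = -26445 - 1*80 = -26445 - 80 = -26525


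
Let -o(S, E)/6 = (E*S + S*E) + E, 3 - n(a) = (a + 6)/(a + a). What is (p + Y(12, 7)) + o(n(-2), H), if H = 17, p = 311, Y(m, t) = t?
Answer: -600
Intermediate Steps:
n(a) = 3 - (6 + a)/(2*a) (n(a) = 3 - (a + 6)/(a + a) = 3 - (6 + a)/(2*a))
o(S, E) = -6*E - 12*E*S (o(S, E) = -6*((E*S + S*E) + E) = -6*((E*S + E*S) + E) = -6*(2*E*S + E) = -6*(E + 2*E*S) = -6*E - 12*E*S)
(p + Y(12, 7)) + o(n(-2), H) = (311 + 7) - 6*17*(1 + 2*(5/2 - 3/(-2))) = 318 - 6*17*(1 + 2*(5/2 - 3*(-½))) = 318 - 6*17*(1 + 2*(5/2 + 3/2)) = 318 - 6*17*(1 + 2*4) = 318 - 6*17*(1 + 8) = 318 - 6*17*9 = 318 - 918 = -600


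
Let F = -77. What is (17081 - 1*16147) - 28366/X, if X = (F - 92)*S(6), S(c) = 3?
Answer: 38608/39 ≈ 989.95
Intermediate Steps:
X = -507 (X = (-77 - 92)*3 = -169*3 = -507)
(17081 - 1*16147) - 28366/X = (17081 - 1*16147) - 28366/(-507) = (17081 - 16147) - 28366*(-1/507) = 934 + 2182/39 = 38608/39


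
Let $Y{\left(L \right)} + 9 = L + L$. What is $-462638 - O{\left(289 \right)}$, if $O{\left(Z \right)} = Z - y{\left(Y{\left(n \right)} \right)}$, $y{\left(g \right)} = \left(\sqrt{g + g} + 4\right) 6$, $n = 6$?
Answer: $-462903 + 6 \sqrt{6} \approx -4.6289 \cdot 10^{5}$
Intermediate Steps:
$Y{\left(L \right)} = -9 + 2 L$ ($Y{\left(L \right)} = -9 + \left(L + L\right) = -9 + 2 L$)
$y{\left(g \right)} = 24 + 6 \sqrt{2} \sqrt{g}$ ($y{\left(g \right)} = \left(\sqrt{2 g} + 4\right) 6 = \left(\sqrt{2} \sqrt{g} + 4\right) 6 = \left(4 + \sqrt{2} \sqrt{g}\right) 6 = 24 + 6 \sqrt{2} \sqrt{g}$)
$O{\left(Z \right)} = -24 + Z - 6 \sqrt{6}$ ($O{\left(Z \right)} = Z - \left(24 + 6 \sqrt{2} \sqrt{-9 + 2 \cdot 6}\right) = Z - \left(24 + 6 \sqrt{2} \sqrt{-9 + 12}\right) = Z - \left(24 + 6 \sqrt{2} \sqrt{3}\right) = Z - \left(24 + 6 \sqrt{6}\right) = -24 + Z - 6 \sqrt{6}$)
$-462638 - O{\left(289 \right)} = -462638 - \left(-24 + 289 - 6 \sqrt{6}\right) = -462638 - \left(265 - 6 \sqrt{6}\right) = -462903 + 6 \sqrt{6}$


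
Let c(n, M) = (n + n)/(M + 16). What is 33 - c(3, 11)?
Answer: 295/9 ≈ 32.778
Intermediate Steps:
c(n, M) = 2*n/(16 + M) (c(n, M) = (2*n)/(16 + M) = 2*n/(16 + M))
33 - c(3, 11) = 33 - 2*3/(16 + 11) = 33 - 2*3/27 = 33 - 1*2/9 = 33 - 2/9 = 295/9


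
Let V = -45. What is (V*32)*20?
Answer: -28800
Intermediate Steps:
(V*32)*20 = -45*32*20 = -1440*20 = -28800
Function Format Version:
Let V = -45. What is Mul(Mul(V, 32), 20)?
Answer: -28800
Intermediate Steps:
Mul(Mul(V, 32), 20) = Mul(Mul(-45, 32), 20) = Mul(-1440, 20) = -28800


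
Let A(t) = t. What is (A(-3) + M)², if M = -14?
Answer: 289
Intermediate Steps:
(A(-3) + M)² = (-3 - 14)² = (-17)² = 289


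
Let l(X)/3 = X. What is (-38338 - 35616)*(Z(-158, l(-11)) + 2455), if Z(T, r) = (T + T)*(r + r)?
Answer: -1723941694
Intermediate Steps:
l(X) = 3*X
Z(T, r) = 4*T*r (Z(T, r) = (2*T)*(2*r) = 4*T*r)
(-38338 - 35616)*(Z(-158, l(-11)) + 2455) = (-38338 - 35616)*(4*(-158)*(3*(-11)) + 2455) = -73954*(4*(-158)*(-33) + 2455) = -73954*(20856 + 2455) = -73954*23311 = -1723941694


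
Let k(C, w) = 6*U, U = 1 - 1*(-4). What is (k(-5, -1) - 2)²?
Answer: 784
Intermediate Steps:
U = 5 (U = 1 + 4 = 5)
k(C, w) = 30 (k(C, w) = 6*5 = 30)
(k(-5, -1) - 2)² = (30 - 2)² = 28² = 784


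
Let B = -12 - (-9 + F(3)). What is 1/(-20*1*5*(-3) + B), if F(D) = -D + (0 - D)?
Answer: 1/303 ≈ 0.0033003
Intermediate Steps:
F(D) = -2*D (F(D) = -D - D = -2*D)
B = 3 (B = -12 - (-9 - 2*3) = -12 - (-9 - 6) = -12 - 1*(-15) = -12 + 15 = 3)
1/(-20*1*5*(-3) + B) = 1/(-20*1*5*(-3) + 3) = 1/(-100*(-3) + 3) = 1/(-20*(-15) + 3) = 1/(300 + 3) = 1/303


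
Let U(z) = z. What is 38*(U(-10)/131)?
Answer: -380/131 ≈ -2.9008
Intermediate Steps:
38*(U(-10)/131) = 38*(-10/131) = -380/131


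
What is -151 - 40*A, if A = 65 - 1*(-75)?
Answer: -5751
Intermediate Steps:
A = 140 (A = 65 + 75 = 140)
-151 - 40*A = -151 - 40*140 = -151 - 5600 = -5751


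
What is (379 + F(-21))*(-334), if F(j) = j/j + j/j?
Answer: -127254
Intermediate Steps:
F(j) = 2 (F(j) = 1 + 1 = 2)
(379 + F(-21))*(-334) = (379 + 2)*(-334) = 381*(-334) = -127254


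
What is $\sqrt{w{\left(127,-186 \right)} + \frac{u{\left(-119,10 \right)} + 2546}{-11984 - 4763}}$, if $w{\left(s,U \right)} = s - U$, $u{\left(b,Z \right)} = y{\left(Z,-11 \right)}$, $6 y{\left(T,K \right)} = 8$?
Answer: $\frac{\sqrt{789677537631}}{50241} \approx 17.688$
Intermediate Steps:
$y{\left(T,K \right)} = \frac{4}{3}$ ($y{\left(T,K \right)} = \frac{1}{6} \cdot 8 = \frac{4}{3}$)
$u{\left(b,Z \right)} = \frac{4}{3}$
$\sqrt{w{\left(127,-186 \right)} + \frac{u{\left(-119,10 \right)} + 2546}{-11984 - 4763}} = \sqrt{\left(127 - -186\right) + \frac{\frac{4}{3} + 2546}{-11984 - 4763}} = \sqrt{\left(127 + 186\right) + \frac{7642}{3 \left(-16747\right)}} = \sqrt{313 + \frac{7642}{3} \left(- \frac{1}{16747}\right)} = \sqrt{313 - \frac{7642}{50241}} = \sqrt{\frac{15717791}{50241}} = \frac{\sqrt{789677537631}}{50241}$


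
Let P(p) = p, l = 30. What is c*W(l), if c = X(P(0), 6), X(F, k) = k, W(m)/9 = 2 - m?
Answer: -1512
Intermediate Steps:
W(m) = 18 - 9*m (W(m) = 9*(2 - m) = 18 - 9*m)
c = 6
c*W(l) = 6*(18 - 9*30) = 6*(18 - 270) = 6*(-252) = -1512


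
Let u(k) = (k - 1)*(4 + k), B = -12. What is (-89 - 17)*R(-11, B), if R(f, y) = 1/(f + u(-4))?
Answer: 106/11 ≈ 9.6364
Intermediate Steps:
u(k) = (-1 + k)*(4 + k)
R(f, y) = 1/f (R(f, y) = 1/(f + (-4 + (-4)**2 + 3*(-4))) = 1/(f + (-4 + 16 - 12)) = 1/(f + 0) = 1/f)
(-89 - 17)*R(-11, B) = (-89 - 17)/(-11) = -106*(-1/11) = 106/11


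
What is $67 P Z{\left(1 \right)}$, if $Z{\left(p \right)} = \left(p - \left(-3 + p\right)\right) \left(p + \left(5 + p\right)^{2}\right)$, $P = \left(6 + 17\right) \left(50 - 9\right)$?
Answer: $7013091$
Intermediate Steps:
$P = 943$ ($P = 23 \cdot 41 = 943$)
$Z{\left(p \right)} = 3 p + 3 \left(5 + p\right)^{2}$ ($Z{\left(p \right)} = 3 \left(p + \left(5 + p\right)^{2}\right) = 3 p + 3 \left(5 + p\right)^{2}$)
$67 P Z{\left(1 \right)} = 67 \cdot 943 \left(3 \cdot 1 + 3 \left(5 + 1\right)^{2}\right) = 63181 \left(3 + 3 \cdot 6^{2}\right) = 63181 \left(3 + 3 \cdot 36\right) = 63181 \left(3 + 108\right) = 63181 \cdot 111 = 7013091$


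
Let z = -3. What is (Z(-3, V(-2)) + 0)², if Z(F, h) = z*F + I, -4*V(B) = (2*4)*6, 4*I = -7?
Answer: 841/16 ≈ 52.563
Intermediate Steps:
I = -7/4 (I = (¼)*(-7) = -7/4 ≈ -1.7500)
V(B) = -12 (V(B) = -2*4*6/4 = -2*6 = -¼*48 = -12)
Z(F, h) = -7/4 - 3*F (Z(F, h) = -3*F - 7/4 = -7/4 - 3*F)
(Z(-3, V(-2)) + 0)² = ((-7/4 - 3*(-3)) + 0)² = ((-7/4 + 9) + 0)² = (29/4 + 0)² = (29/4)² = 841/16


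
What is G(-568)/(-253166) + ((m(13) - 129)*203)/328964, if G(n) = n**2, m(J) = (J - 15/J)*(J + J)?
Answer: -48466194297/41641250012 ≈ -1.1639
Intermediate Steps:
m(J) = 2*J*(J - 15/J) (m(J) = (J - 15/J)*(2*J) = 2*J*(J - 15/J))
G(-568)/(-253166) + ((m(13) - 129)*203)/328964 = (-568)**2/(-253166) + (((-30 + 2*13**2) - 129)*203)/328964 = 322624*(-1/253166) + (((-30 + 2*169) - 129)*203)*(1/328964) = -161312/126583 + (((-30 + 338) - 129)*203)*(1/328964) = -161312/126583 + ((308 - 129)*203)*(1/328964) = -161312/126583 + (179*203)*(1/328964) = -161312/126583 + 36337*(1/328964) = -161312/126583 + 36337/328964 = -48466194297/41641250012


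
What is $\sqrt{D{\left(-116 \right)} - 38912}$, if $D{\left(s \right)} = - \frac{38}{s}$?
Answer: $\frac{i \sqrt{130898866}}{58} \approx 197.26 i$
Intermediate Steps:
$\sqrt{D{\left(-116 \right)} - 38912} = \sqrt{- \frac{38}{-116} - 38912} = \sqrt{\left(-38\right) \left(- \frac{1}{116}\right) - 38912} = \sqrt{\frac{19}{58} - 38912} = \sqrt{- \frac{2256877}{58}} = \frac{i \sqrt{130898866}}{58}$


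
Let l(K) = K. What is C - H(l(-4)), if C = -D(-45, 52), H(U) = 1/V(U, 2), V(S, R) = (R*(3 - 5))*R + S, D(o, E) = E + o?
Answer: -83/12 ≈ -6.9167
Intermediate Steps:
V(S, R) = S - 2*R**2 (V(S, R) = (R*(-2))*R + S = (-2*R)*R + S = -2*R**2 + S = S - 2*R**2)
H(U) = 1/(-8 + U) (H(U) = 1/(U - 2*2**2) = 1/(U - 2*4) = 1/(U - 8) = 1/(-8 + U))
C = -7 (C = -(52 - 45) = -1*7 = -7)
C - H(l(-4)) = -7 - 1/(-8 - 4) = -7 - 1/(-12) = -7 - 1*(-1/12) = -7 + 1/12 = -83/12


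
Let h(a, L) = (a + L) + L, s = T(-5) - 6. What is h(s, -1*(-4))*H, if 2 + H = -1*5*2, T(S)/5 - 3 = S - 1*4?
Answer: 336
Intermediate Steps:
T(S) = -5 + 5*S (T(S) = 15 + 5*(S - 1*4) = 15 + 5*(S - 4) = 15 + 5*(-4 + S) = 15 + (-20 + 5*S) = -5 + 5*S)
s = -36 (s = (-5 + 5*(-5)) - 6 = (-5 - 25) - 6 = -30 - 6 = -36)
H = -12 (H = -2 - 1*5*2 = -2 - 5*2 = -2 - 10 = -12)
h(a, L) = a + 2*L (h(a, L) = (L + a) + L = a + 2*L)
h(s, -1*(-4))*H = (-36 + 2*(-1*(-4)))*(-12) = (-36 + 2*4)*(-12) = (-36 + 8)*(-12) = -28*(-12) = 336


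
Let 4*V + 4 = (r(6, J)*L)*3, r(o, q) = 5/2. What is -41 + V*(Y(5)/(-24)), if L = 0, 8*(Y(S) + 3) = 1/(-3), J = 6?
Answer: -23689/576 ≈ -41.127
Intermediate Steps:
Y(S) = -73/24 (Y(S) = -3 + (1/8)/(-3) = -3 + (1/8)*(-1/3) = -3 - 1/24 = -73/24)
r(o, q) = 5/2 (r(o, q) = 5*(1/2) = 5/2)
V = -1 (V = -1 + (((5/2)*0)*3)/4 = -1 + (0*3)/4 = -1 + (1/4)*0 = -1 + 0 = -1)
-41 + V*(Y(5)/(-24)) = -41 - (-73)/(24*(-24)) = -41 - (-73)*(-1)/(24*24) = -41 - 1*73/576 = -41 - 73/576 = -23689/576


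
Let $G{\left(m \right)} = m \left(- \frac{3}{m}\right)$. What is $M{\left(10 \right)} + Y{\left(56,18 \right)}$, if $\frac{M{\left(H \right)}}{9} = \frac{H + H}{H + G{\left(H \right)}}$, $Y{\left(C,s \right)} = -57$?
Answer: $- \frac{219}{7} \approx -31.286$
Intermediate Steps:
$G{\left(m \right)} = -3$
$M{\left(H \right)} = \frac{18 H}{-3 + H}$ ($M{\left(H \right)} = 9 \frac{H + H}{H - 3} = 9 \frac{2 H}{-3 + H} = \frac{18 H}{-3 + H}$)
$M{\left(10 \right)} + Y{\left(56,18 \right)} = 18 \cdot 10 \frac{1}{-3 + 10} - 57 = 18 \cdot 10 \cdot \frac{1}{7} - 57 = \frac{180}{7} - 57 = - \frac{219}{7}$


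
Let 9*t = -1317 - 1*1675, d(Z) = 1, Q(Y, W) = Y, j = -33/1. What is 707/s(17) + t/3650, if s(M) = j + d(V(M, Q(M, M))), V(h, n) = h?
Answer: -11660347/525600 ≈ -22.185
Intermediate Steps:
j = -33 (j = -33*1 = -33)
t = -2992/9 (t = (-1317 - 1*1675)/9 = (-1317 - 1675)/9 = (⅑)*(-2992) = -2992/9 ≈ -332.44)
s(M) = -32 (s(M) = -33 + 1 = -32)
707/s(17) + t/3650 = 707/(-32) - 2992/9/3650 = 707*(-1/32) - 2992/9*1/3650 = -707/32 - 1496/16425 = -11660347/525600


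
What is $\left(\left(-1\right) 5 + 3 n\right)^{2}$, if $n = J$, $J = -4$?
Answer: $289$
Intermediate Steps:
$n = -4$
$\left(\left(-1\right) 5 + 3 n\right)^{2} = \left(\left(-1\right) 5 + 3 \left(-4\right)\right)^{2} = \left(-5 - 12\right)^{2} = \left(-17\right)^{2} = 289$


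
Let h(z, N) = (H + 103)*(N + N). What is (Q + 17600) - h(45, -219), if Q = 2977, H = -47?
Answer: 45105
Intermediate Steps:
h(z, N) = 112*N (h(z, N) = (-47 + 103)*(N + N) = 56*(2*N) = 112*N)
(Q + 17600) - h(45, -219) = (2977 + 17600) - 112*(-219) = 20577 - 1*(-24528) = 20577 + 24528 = 45105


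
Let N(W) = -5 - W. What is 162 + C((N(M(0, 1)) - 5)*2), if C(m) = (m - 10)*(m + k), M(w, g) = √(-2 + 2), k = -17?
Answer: 1272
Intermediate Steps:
M(w, g) = 0 (M(w, g) = √0 = 0)
C(m) = (-17 + m)*(-10 + m) (C(m) = (m - 10)*(m - 17) = (-10 + m)*(-17 + m) = (-17 + m)*(-10 + m))
162 + C((N(M(0, 1)) - 5)*2) = 162 + (170 + (((-5 - 1*0) - 5)*2)² - 27*((-5 - 1*0) - 5)*2) = 162 + (170 + (((-5 + 0) - 5)*2)² - 27*((-5 + 0) - 5)*2) = 162 + (170 + ((-5 - 5)*2)² - 27*(-5 - 5)*2) = 162 + (170 + (-10*2)² - (-270)*2) = 162 + (170 + (-20)² - 27*(-20)) = 162 + (170 + 400 + 540) = 162 + 1110 = 1272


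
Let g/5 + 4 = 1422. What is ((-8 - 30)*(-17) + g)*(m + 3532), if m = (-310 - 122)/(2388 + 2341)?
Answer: 129209735456/4729 ≈ 2.7323e+7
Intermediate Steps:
g = 7090 (g = -20 + 5*1422 = -20 + 7110 = 7090)
m = -432/4729 ≈ -0.091351
((-8 - 30)*(-17) + g)*(m + 3532) = ((-8 - 30)*(-17) + 7090)*(-432/4729 + 3532) = (-38*(-17) + 7090)*(16702396/4729) = (646 + 7090)*(16702396/4729) = 7736*(16702396/4729) = 129209735456/4729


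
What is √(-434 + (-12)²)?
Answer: I*√290 ≈ 17.029*I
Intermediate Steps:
√(-434 + (-12)²) = √(-434 + 144) = √(-290) = I*√290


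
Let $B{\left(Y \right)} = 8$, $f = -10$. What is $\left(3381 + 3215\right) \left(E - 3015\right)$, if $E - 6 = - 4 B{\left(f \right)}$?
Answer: $-20058436$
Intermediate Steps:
$E = -26$ ($E = 6 - 32 = -26$)
$\left(3381 + 3215\right) \left(E - 3015\right) = \left(3381 + 3215\right) \left(-26 - 3015\right) = 6596 \left(-3041\right) = -20058436$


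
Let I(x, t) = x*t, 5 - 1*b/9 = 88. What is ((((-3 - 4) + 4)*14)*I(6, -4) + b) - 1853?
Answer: -1592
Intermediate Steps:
b = -747 (b = 45 - 9*88 = 45 - 792 = -747)
I(x, t) = t*x
((((-3 - 4) + 4)*14)*I(6, -4) + b) - 1853 = ((((-3 - 4) + 4)*14)*(-4*6) - 747) - 1853 = (((-7 + 4)*14)*(-24) - 747) - 1853 = (-3*14*(-24) - 747) - 1853 = (-42*(-24) - 747) - 1853 = (1008 - 747) - 1853 = 261 - 1853 = -1592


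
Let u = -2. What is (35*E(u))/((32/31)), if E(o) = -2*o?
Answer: 1085/8 ≈ 135.63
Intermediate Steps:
(35*E(u))/((32/31)) = (35*(-2*(-2)))/((32/31)) = (35*4)/((32*(1/31))) = 140/(32/31) = 140*(31/32) = 1085/8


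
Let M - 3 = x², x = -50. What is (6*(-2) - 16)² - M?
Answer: -1719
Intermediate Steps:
M = 2503 (M = 3 + (-50)² = 3 + 2500 = 2503)
(6*(-2) - 16)² - M = (6*(-2) - 16)² - 1*2503 = (-12 - 16)² - 2503 = (-28)² - 2503 = 784 - 2503 = -1719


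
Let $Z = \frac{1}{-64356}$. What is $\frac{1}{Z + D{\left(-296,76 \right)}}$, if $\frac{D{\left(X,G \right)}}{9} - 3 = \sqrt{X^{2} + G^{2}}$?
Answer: $- \frac{111825693516}{31327874245558151} + \frac{149101010496 \sqrt{5837}}{31327874245558151} \approx 0.00036005$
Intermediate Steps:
$D{\left(X,G \right)} = 27 + 9 \sqrt{G^{2} + X^{2}}$ ($D{\left(X,G \right)} = 27 + 9 \sqrt{X^{2} + G^{2}} = 27 + 9 \sqrt{G^{2} + X^{2}}$)
$Z = - \frac{1}{64356} \approx -1.5539 \cdot 10^{-5}$
$\frac{1}{Z + D{\left(-296,76 \right)}} = \frac{1}{- \frac{1}{64356} + \left(27 + 9 \sqrt{76^{2} + \left(-296\right)^{2}}\right)} = \frac{1}{- \frac{1}{64356} + \left(27 + 9 \sqrt{5776 + 87616}\right)} = \frac{1}{- \frac{1}{64356} + \left(27 + 9 \sqrt{93392}\right)} = \frac{1}{- \frac{1}{64356} + \left(27 + 9 \cdot 4 \sqrt{5837}\right)} = \frac{1}{- \frac{1}{64356} + \left(27 + 36 \sqrt{5837}\right)} = \frac{1}{\frac{1737611}{64356} + 36 \sqrt{5837}}$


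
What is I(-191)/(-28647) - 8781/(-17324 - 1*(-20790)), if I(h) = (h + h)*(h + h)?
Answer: -757321891/99290502 ≈ -7.6273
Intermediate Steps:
I(h) = 4*h² (I(h) = (2*h)*(2*h) = 4*h²)
I(-191)/(-28647) - 8781/(-17324 - 1*(-20790)) = (4*(-191)²)/(-28647) - 8781/(-17324 - 1*(-20790)) = (4*36481)*(-1/28647) - 8781/(-17324 + 20790) = 145924*(-1/28647) - 8781/3466 = -145924/28647 - 8781*1/3466 = -145924/28647 - 8781/3466 = -757321891/99290502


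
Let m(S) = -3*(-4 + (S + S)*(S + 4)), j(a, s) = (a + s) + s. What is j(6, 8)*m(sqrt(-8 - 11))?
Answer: 2772 - 528*I*sqrt(19) ≈ 2772.0 - 2301.5*I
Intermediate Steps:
j(a, s) = a + 2*s
m(S) = 12 - 6*S*(4 + S) (m(S) = -3*(-4 + (2*S)*(4 + S)) = -3*(-4 + 2*S*(4 + S)) = 12 - 6*S*(4 + S))
j(6, 8)*m(sqrt(-8 - 11)) = (6 + 2*8)*(12 - 24*sqrt(-8 - 11) - 6*(sqrt(-8 - 11))**2) = (6 + 16)*(12 - 24*I*sqrt(19) - 6*(sqrt(-19))**2) = 22*(12 - 24*I*sqrt(19) - 6*(I*sqrt(19))**2) = 22*(12 - 24*I*sqrt(19) - 6*(-19)) = 22*(12 - 24*I*sqrt(19) + 114) = 22*(126 - 24*I*sqrt(19)) = 2772 - 528*I*sqrt(19)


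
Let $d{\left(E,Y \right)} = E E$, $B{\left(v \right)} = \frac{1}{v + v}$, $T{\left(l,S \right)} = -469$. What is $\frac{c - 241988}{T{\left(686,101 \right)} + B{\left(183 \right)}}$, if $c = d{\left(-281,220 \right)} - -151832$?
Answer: $\frac{4097370}{171653} \approx 23.87$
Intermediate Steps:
$B{\left(v \right)} = \frac{1}{2 v}$
$d{\left(E,Y \right)} = E^{2}$
$c = 230793$ ($c = \left(-281\right)^{2} - -151832 = 78961 + 151832 = 230793$)
$\frac{c - 241988}{T{\left(686,101 \right)} + B{\left(183 \right)}} = \frac{230793 - 241988}{-469 + \frac{1}{2 \cdot 183}} = - \frac{11195}{-469 + \frac{1}{2} \cdot \frac{1}{183}} = - \frac{11195}{-469 + \frac{1}{366}} = - \frac{11195}{- \frac{171653}{366}} = \left(-11195\right) \left(- \frac{366}{171653}\right) = \frac{4097370}{171653}$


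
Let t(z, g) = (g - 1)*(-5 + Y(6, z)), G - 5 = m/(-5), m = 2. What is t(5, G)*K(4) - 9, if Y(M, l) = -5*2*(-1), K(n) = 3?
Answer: 45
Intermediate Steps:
G = 23/5 (G = 5 + 2/(-5) = 5 + 2*(-1/5) = 5 - 2/5 = 23/5 ≈ 4.6000)
Y(M, l) = 10 (Y(M, l) = -10*(-1) = 10)
t(z, g) = -5 + 5*g (t(z, g) = (g - 1)*(-5 + 10) = (-1 + g)*5 = -5 + 5*g)
t(5, G)*K(4) - 9 = (-5 + 5*(23/5))*3 - 9 = (-5 + 23)*3 - 9 = 18*3 - 9 = 54 - 9 = 45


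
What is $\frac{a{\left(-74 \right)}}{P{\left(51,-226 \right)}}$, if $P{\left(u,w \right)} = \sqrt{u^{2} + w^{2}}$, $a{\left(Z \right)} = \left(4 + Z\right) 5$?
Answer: $- \frac{350 \sqrt{53677}}{53677} \approx -1.5107$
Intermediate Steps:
$a{\left(Z \right)} = 20 + 5 Z$
$\frac{a{\left(-74 \right)}}{P{\left(51,-226 \right)}} = \frac{20 + 5 \left(-74\right)}{\sqrt{51^{2} + \left(-226\right)^{2}}} = \frac{20 - 370}{\sqrt{2601 + 51076}} = - \frac{350}{\sqrt{53677}} = - 350 \frac{\sqrt{53677}}{53677} = - \frac{350 \sqrt{53677}}{53677}$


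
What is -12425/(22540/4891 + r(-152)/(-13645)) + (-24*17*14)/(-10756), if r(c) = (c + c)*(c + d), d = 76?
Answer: -2229483621672167/523162794204 ≈ -4261.5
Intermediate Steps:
r(c) = 2*c*(76 + c) (r(c) = (c + c)*(c + 76) = (2*c)*(76 + c) = 2*c*(76 + c))
-12425/(22540/4891 + r(-152)/(-13645)) + (-24*17*14)/(-10756) = -12425/(22540/4891 + (2*(-152)*(76 - 152))/(-13645)) + (-24*17*14)/(-10756) = -12425/(22540*(1/4891) + (2*(-152)*(-76))*(-1/13645)) - 408*14*(-1/10756) = -12425/(22540/4891 + 23104*(-1/13645)) - 5712*(-1/10756) = -12425/(22540/4891 - 23104/13645) + 1428/2689 = -12425/194556636/66737695 + 1428/2689 = -12425*66737695/194556636 + 1428/2689 = -829215860375/194556636 + 1428/2689 = -2229483621672167/523162794204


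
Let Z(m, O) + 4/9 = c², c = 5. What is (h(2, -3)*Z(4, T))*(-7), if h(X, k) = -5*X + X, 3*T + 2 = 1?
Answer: 12376/9 ≈ 1375.1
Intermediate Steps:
T = -⅓ (T = -⅔ + (⅓)*1 = -⅔ + ⅓ = -⅓ ≈ -0.33333)
Z(m, O) = 221/9 (Z(m, O) = -4/9 + 5² = -4/9 + 25 = 221/9)
h(X, k) = -4*X
(h(2, -3)*Z(4, T))*(-7) = (-4*2*(221/9))*(-7) = -8*221/9*(-7) = -1768/9*(-7) = 12376/9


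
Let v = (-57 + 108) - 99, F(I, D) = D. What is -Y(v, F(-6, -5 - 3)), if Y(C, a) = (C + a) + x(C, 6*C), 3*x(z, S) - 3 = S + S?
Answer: 247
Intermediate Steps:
x(z, S) = 1 + 2*S/3 (x(z, S) = 1 + (S + S)/3 = 1 + (2*S)/3 = 1 + 2*S/3)
v = -48 (v = 51 - 99 = -48)
Y(C, a) = 1 + a + 5*C (Y(C, a) = (C + a) + (1 + 2*(6*C)/3) = (C + a) + (1 + 4*C) = 1 + a + 5*C)
-Y(v, F(-6, -5 - 3)) = -(1 + (-5 - 3) + 5*(-48)) = -(1 - 8 - 240) = -1*(-247) = 247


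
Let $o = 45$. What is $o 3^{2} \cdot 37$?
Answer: $14985$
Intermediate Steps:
$o 3^{2} \cdot 37 = 45 \cdot 3^{2} \cdot 37 = 45 \cdot 9 \cdot 37 = 405 \cdot 37 = 14985$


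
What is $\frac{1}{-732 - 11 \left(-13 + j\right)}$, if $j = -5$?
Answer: $- \frac{1}{534} \approx -0.0018727$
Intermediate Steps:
$\frac{1}{-732 - 11 \left(-13 + j\right)} = \frac{1}{-732 - 11 \left(-13 - 5\right)} = \frac{1}{-732 - -198} = \frac{1}{-732 + 198} = \frac{1}{-534} = - \frac{1}{534}$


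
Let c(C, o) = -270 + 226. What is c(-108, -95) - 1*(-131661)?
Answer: 131617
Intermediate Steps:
c(C, o) = -44
c(-108, -95) - 1*(-131661) = -44 - 1*(-131661) = -44 + 131661 = 131617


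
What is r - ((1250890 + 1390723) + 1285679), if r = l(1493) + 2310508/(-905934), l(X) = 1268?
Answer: -1778360468462/452967 ≈ -3.9260e+6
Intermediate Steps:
r = 573206902/452967 (r = 1268 + 2310508/(-905934) = 1268 + 2310508*(-1/905934) = 1268 - 1155254/452967 = 573206902/452967 ≈ 1265.4)
r - ((1250890 + 1390723) + 1285679) = 573206902/452967 - ((1250890 + 1390723) + 1285679) = 573206902/452967 - (2641613 + 1285679) = 573206902/452967 - 1*3927292 = 573206902/452967 - 3927292 = -1778360468462/452967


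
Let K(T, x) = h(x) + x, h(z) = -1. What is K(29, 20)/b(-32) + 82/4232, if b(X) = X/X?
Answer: 40245/2116 ≈ 19.019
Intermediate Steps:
b(X) = 1
K(T, x) = -1 + x
K(29, 20)/b(-32) + 82/4232 = (-1 + 20)/1 + 82/4232 = 19*1 + 82*(1/4232) = 19 + 41/2116 = 40245/2116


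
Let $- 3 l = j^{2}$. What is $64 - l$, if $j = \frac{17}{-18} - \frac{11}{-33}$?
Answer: $\frac{62329}{972} \approx 64.125$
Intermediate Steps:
$j = - \frac{11}{18}$ ($j = 17 \left(- \frac{1}{18}\right) - - \frac{1}{3} = - \frac{17}{18} + \frac{1}{3} = - \frac{11}{18} \approx -0.61111$)
$l = - \frac{121}{972}$ ($l = - \frac{\left(- \frac{11}{18}\right)^{2}}{3} = \left(- \frac{1}{3}\right) \frac{121}{324} = - \frac{121}{972} \approx -0.12449$)
$64 - l = 64 - - \frac{121}{972} = 64 + \frac{121}{972} = \frac{62329}{972}$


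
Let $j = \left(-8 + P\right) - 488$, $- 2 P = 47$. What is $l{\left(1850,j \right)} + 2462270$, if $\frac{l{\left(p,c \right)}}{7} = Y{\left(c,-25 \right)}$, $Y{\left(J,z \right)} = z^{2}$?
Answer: $2466645$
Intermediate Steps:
$P = - \frac{47}{2}$ ($P = \left(- \frac{1}{2}\right) 47 = - \frac{47}{2} \approx -23.5$)
$j = - \frac{1039}{2}$ ($j = \left(-8 - \frac{47}{2}\right) - 488 = - \frac{63}{2} - 488 = - \frac{1039}{2} \approx -519.5$)
$l{\left(p,c \right)} = 4375$ ($l{\left(p,c \right)} = 7 \left(-25\right)^{2} = 7 \cdot 625 = 4375$)
$l{\left(1850,j \right)} + 2462270 = 4375 + 2462270 = 2466645$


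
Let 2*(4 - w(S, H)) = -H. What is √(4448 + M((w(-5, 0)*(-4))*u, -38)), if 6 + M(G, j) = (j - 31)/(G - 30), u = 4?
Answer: √39255998/94 ≈ 66.654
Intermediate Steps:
w(S, H) = 4 + H/2 (w(S, H) = 4 - (-1)*H/2 = 4 + H/2)
M(G, j) = -6 + (-31 + j)/(-30 + G) (M(G, j) = -6 + (j - 31)/(G - 30) = -6 + (-31 + j)/(-30 + G))
√(4448 + M((w(-5, 0)*(-4))*u, -38)) = √(4448 + (149 - 38 - 6*(4 + (½)*0)*(-4)*4)/(-30 + ((4 + (½)*0)*(-4))*4)) = √(4448 + (149 - 38 - 6*(4 + 0)*(-4)*4)/(-30 + ((4 + 0)*(-4))*4)) = √(4448 + (149 - 38 - 6*4*(-4)*4)/(-30 + (4*(-4))*4)) = √(4448 + (149 - 38 - (-96)*4)/(-30 - 16*4)) = √(4448 + (149 - 38 - 6*(-64))/(-30 - 64)) = √(4448 + (149 - 38 + 384)/(-94)) = √(4448 - 1/94*495) = √(4448 - 495/94) = √(417617/94) = √39255998/94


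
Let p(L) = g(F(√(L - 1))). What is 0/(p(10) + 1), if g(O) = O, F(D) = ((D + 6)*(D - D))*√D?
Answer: 0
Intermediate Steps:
F(D) = 0 (F(D) = ((6 + D)*0)*√D = 0*√D = 0)
p(L) = 0
0/(p(10) + 1) = 0/(0 + 1) = 0/1 = 0*1 = 0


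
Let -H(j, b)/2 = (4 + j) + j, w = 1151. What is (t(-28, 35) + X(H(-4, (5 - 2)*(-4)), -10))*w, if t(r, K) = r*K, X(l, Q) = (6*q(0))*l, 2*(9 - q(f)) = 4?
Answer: -741244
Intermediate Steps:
q(f) = 7 (q(f) = 9 - 1/2*4 = 9 - 2 = 7)
H(j, b) = -8 - 4*j (H(j, b) = -2*((4 + j) + j) = -2*(4 + 2*j) = -8 - 4*j)
X(l, Q) = 42*l (X(l, Q) = (6*7)*l = 42*l)
t(r, K) = K*r
(t(-28, 35) + X(H(-4, (5 - 2)*(-4)), -10))*w = (35*(-28) + 42*(-8 - 4*(-4)))*1151 = (-980 + 42*(-8 + 16))*1151 = (-980 + 42*8)*1151 = (-980 + 336)*1151 = -644*1151 = -741244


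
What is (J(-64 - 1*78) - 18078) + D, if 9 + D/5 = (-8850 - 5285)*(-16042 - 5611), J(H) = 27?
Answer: 1530307679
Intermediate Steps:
D = 1530325730 (D = -45 + 5*((-8850 - 5285)*(-16042 - 5611)) = -45 + 5*(-14135*(-21653)) = -45 + 5*306065155 = -45 + 1530325775 = 1530325730)
(J(-64 - 1*78) - 18078) + D = (27 - 18078) + 1530325730 = -18051 + 1530325730 = 1530307679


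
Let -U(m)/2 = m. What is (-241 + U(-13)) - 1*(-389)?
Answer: 174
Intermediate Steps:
U(m) = -2*m
(-241 + U(-13)) - 1*(-389) = (-241 - 2*(-13)) - 1*(-389) = (-241 + 26) + 389 = -215 + 389 = 174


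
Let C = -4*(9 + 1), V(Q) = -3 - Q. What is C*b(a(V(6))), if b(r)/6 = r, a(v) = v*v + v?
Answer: -17280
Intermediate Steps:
C = -40 (C = -4*10 = -40)
a(v) = v + v² (a(v) = v² + v = v + v²)
b(r) = 6*r
C*b(a(V(6))) = -240*(-3 - 1*6)*(1 + (-3 - 1*6)) = -240*(-3 - 6)*(1 + (-3 - 6)) = -240*(-9*(1 - 9)) = -240*(-9*(-8)) = -240*72 = -40*432 = -17280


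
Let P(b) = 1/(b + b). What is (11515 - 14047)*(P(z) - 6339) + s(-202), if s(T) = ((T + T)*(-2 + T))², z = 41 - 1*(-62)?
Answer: 701270081346/103 ≈ 6.8084e+9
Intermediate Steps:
z = 103 (z = 41 + 62 = 103)
s(T) = 4*T²*(-2 + T)² (s(T) = ((2*T)*(-2 + T))² = (2*T*(-2 + T))² = 4*T²*(-2 + T)²)
P(b) = 1/(2*b)
(11515 - 14047)*(P(z) - 6339) + s(-202) = (11515 - 14047)*((½)/103 - 6339) + 4*(-202)²*(-2 - 202)² = -2532*((½)*(1/103) - 6339) + 4*40804*(-204)² = -2532*(1/206 - 6339) + 4*40804*41616 = -2532*(-1305833/206) + 6792397056 = 1653184578/103 + 6792397056 = 701270081346/103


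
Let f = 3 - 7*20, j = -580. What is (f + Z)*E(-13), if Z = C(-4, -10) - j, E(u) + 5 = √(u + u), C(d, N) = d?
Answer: -2195 + 439*I*√26 ≈ -2195.0 + 2238.5*I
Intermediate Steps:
E(u) = -5 + √2*√u (E(u) = -5 + √(u + u) = -5 + √(2*u) = -5 + √2*√u)
f = -137 (f = 3 - 140 = -137)
Z = 576 (Z = -4 - 1*(-580) = -4 + 580 = 576)
(f + Z)*E(-13) = (-137 + 576)*(-5 + √2*√(-13)) = 439*(-5 + √2*(I*√13)) = 439*(-5 + I*√26) = -2195 + 439*I*√26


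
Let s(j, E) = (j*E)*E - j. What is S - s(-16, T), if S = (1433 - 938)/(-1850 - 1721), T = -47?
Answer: 126155793/3571 ≈ 35328.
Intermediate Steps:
S = -495/3571 (S = 495/(-3571) = 495*(-1/3571) = -495/3571 ≈ -0.13862)
s(j, E) = -j + j*E² (s(j, E) = (E*j)*E - j = j*E² - j = -j + j*E²)
S - s(-16, T) = -495/3571 - (-16)*(-1 + (-47)²) = -495/3571 - (-16)*(-1 + 2209) = -495/3571 - (-16)*2208 = -495/3571 - 1*(-35328) = -495/3571 + 35328 = 126155793/3571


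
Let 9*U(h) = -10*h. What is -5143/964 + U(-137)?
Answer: 1274393/8676 ≈ 146.89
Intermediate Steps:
U(h) = -10*h/9 (U(h) = (-10*h)/9 = -10*h/9)
-5143/964 + U(-137) = -5143/964 - 10/9*(-137) = -5143*1/964 + 1370/9 = -5143/964 + 1370/9 = 1274393/8676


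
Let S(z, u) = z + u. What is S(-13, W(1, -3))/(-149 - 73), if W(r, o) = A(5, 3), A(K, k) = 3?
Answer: 5/111 ≈ 0.045045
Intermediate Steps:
W(r, o) = 3
S(z, u) = u + z
S(-13, W(1, -3))/(-149 - 73) = (3 - 13)/(-149 - 73) = -10/(-222) = -10*(-1/222) = 5/111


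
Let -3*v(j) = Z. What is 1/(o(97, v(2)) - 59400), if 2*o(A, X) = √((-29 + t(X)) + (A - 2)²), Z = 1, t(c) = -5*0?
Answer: -59400/3528357751 - √2249/3528357751 ≈ -1.6848e-5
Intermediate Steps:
t(c) = 0
v(j) = -⅓ (v(j) = -⅓*1 = -⅓)
o(A, X) = √(-29 + (-2 + A)²)/2 (o(A, X) = √((-29 + 0) + (A - 2)²)/2 = √(-29 + (-2 + A)²)/2)
1/(o(97, v(2)) - 59400) = 1/(√(-29 + (-2 + 97)²)/2 - 59400) = 1/(√(-29 + 95²)/2 - 59400) = 1/(√(-29 + 9025)/2 - 59400) = 1/(√8996/2 - 59400) = 1/((2*√2249)/2 - 59400) = 1/(√2249 - 59400) = 1/(-59400 + √2249)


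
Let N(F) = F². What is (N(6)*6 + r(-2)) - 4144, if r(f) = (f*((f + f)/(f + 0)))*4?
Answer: -3944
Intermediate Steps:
r(f) = 8*f (r(f) = (f*((2*f)/f))*4 = (f*2)*4 = (2*f)*4 = 8*f)
(N(6)*6 + r(-2)) - 4144 = (6²*6 + 8*(-2)) - 4144 = (36*6 - 16) - 4144 = (216 - 16) - 4144 = 200 - 4144 = -3944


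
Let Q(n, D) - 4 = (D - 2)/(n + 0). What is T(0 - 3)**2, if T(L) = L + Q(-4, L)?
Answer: 81/16 ≈ 5.0625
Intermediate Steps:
Q(n, D) = 4 + (-2 + D)/n (Q(n, D) = 4 + (D - 2)/(n + 0) = 4 + (-2 + D)/n)
T(L) = 9/2 + 3*L/4 (T(L) = L + (-2 + L + 4*(-4))/(-4) = L - (-2 + L - 16)/4 = L - (-18 + L)/4 = L + (9/2 - L/4) = 9/2 + 3*L/4)
T(0 - 3)**2 = (9/2 + 3*(0 - 3)/4)**2 = (9/2 + (3/4)*(-3))**2 = (9/2 - 9/4)**2 = (9/4)**2 = 81/16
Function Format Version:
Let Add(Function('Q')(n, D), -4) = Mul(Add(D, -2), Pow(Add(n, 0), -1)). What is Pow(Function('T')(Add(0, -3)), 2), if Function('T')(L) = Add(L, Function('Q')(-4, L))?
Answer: Rational(81, 16) ≈ 5.0625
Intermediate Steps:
Function('Q')(n, D) = Add(4, Mul(Pow(n, -1), Add(-2, D))) (Function('Q')(n, D) = Add(4, Mul(Add(D, -2), Pow(Add(n, 0), -1))) = Add(4, Mul(Add(-2, D), Pow(n, -1))) = Add(4, Mul(Pow(n, -1), Add(-2, D))))
Function('T')(L) = Add(Rational(9, 2), Mul(Rational(3, 4), L)) (Function('T')(L) = Add(L, Mul(Pow(-4, -1), Add(-2, L, Mul(4, -4)))) = Add(L, Mul(Rational(-1, 4), Add(-2, L, -16))) = Add(L, Mul(Rational(-1, 4), Add(-18, L))) = Add(L, Add(Rational(9, 2), Mul(Rational(-1, 4), L))) = Add(Rational(9, 2), Mul(Rational(3, 4), L)))
Pow(Function('T')(Add(0, -3)), 2) = Pow(Add(Rational(9, 2), Mul(Rational(3, 4), Add(0, -3))), 2) = Pow(Add(Rational(9, 2), Mul(Rational(3, 4), -3)), 2) = Pow(Add(Rational(9, 2), Rational(-9, 4)), 2) = Pow(Rational(9, 4), 2) = Rational(81, 16)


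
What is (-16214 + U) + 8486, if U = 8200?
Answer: 472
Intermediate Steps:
(-16214 + U) + 8486 = (-16214 + 8200) + 8486 = -8014 + 8486 = 472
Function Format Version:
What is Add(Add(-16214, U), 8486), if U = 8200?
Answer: 472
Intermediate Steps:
Add(Add(-16214, U), 8486) = Add(Add(-16214, 8200), 8486) = Add(-8014, 8486) = 472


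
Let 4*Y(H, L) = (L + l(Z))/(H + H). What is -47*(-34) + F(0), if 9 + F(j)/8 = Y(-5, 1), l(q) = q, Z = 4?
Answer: 1525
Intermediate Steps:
Y(H, L) = (4 + L)/(8*H) (Y(H, L) = ((L + 4)/(H + H))/4 = ((4 + L)/((2*H)))/4 = ((4 + L)*(1/(2*H)))/4 = ((4 + L)/(2*H))/4 = (4 + L)/(8*H))
F(j) = -73 (F(j) = -72 + 8*((⅛)*(4 + 1)/(-5)) = -72 + 8*((⅛)*(-⅕)*5) = -72 + 8*(-⅛) = -72 - 1 = -73)
-47*(-34) + F(0) = -47*(-34) - 73 = 1598 - 73 = 1525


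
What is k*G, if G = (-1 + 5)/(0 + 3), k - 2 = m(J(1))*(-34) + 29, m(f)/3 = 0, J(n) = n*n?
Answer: 124/3 ≈ 41.333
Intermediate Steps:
J(n) = n²
m(f) = 0 (m(f) = 3*0 = 0)
k = 31 (k = 2 + (0*(-34) + 29) = 2 + (0 + 29) = 2 + 29 = 31)
G = 4/3 ≈ 1.3333
k*G = 31*(4/3) = 124/3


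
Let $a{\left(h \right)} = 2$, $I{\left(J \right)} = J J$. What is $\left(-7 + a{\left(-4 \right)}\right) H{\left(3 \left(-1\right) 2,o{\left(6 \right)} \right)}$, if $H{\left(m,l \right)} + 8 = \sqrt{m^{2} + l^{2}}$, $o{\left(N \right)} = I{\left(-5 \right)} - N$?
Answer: $40 - 5 \sqrt{397} \approx -59.624$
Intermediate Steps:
$I{\left(J \right)} = J^{2}$
$o{\left(N \right)} = 25 - N$ ($o{\left(N \right)} = \left(-5\right)^{2} - N = 25 - N$)
$H{\left(m,l \right)} = -8 + \sqrt{l^{2} + m^{2}}$ ($H{\left(m,l \right)} = -8 + \sqrt{m^{2} + l^{2}} = -8 + \sqrt{l^{2} + m^{2}}$)
$\left(-7 + a{\left(-4 \right)}\right) H{\left(3 \left(-1\right) 2,o{\left(6 \right)} \right)} = \left(-7 + 2\right) \left(-8 + \sqrt{\left(25 - 6\right)^{2} + \left(3 \left(-1\right) 2\right)^{2}}\right) = - 5 \left(-8 + \sqrt{\left(25 - 6\right)^{2} + \left(\left(-3\right) 2\right)^{2}}\right) = - 5 \left(-8 + \sqrt{19^{2} + \left(-6\right)^{2}}\right) = - 5 \left(-8 + \sqrt{361 + 36}\right) = - 5 \left(-8 + \sqrt{397}\right) = 40 - 5 \sqrt{397}$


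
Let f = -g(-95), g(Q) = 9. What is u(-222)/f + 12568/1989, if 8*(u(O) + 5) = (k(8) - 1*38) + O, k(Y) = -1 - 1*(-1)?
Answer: 41711/3978 ≈ 10.485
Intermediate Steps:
k(Y) = 0 (k(Y) = -1 + 1 = 0)
f = -9 (f = -1*9 = -9)
u(O) = -39/4 + O/8 (u(O) = -5 + ((0 - 1*38) + O)/8 = -5 + ((0 - 38) + O)/8 = -5 + (-38 + O)/8 = -5 + (-19/4 + O/8) = -39/4 + O/8)
u(-222)/f + 12568/1989 = (-39/4 + (1/8)*(-222))/(-9) + 12568/1989 = (-39/4 - 111/4)*(-1/9) + 12568*(1/1989) = -75/2*(-1/9) + 12568/1989 = 25/6 + 12568/1989 = 41711/3978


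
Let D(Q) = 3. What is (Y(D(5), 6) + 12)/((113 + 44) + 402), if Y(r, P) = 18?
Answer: 30/559 ≈ 0.053667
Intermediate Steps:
(Y(D(5), 6) + 12)/((113 + 44) + 402) = (18 + 12)/((113 + 44) + 402) = 30/(157 + 402) = 30/559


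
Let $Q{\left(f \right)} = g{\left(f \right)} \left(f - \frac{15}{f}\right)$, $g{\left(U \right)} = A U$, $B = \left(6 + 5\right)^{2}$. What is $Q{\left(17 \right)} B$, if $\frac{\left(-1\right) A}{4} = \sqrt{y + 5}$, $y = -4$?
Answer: $-132616$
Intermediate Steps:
$A = -4$ ($A = - 4 \sqrt{-4 + 5} = - 4 \sqrt{1} = \left(-4\right) 1 = -4$)
$B = 121$ ($B = 11^{2} = 121$)
$g{\left(U \right)} = - 4 U$
$Q{\left(f \right)} = - 4 f \left(f - \frac{15}{f}\right)$
$Q{\left(17 \right)} B = \left(60 - 4 \cdot 17^{2}\right) 121 = \left(60 - 1156\right) 121 = \left(-1096\right) 121 = -132616$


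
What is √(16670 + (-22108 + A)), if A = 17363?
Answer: 15*√53 ≈ 109.20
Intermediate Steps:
√(16670 + (-22108 + A)) = √(16670 + (-22108 + 17363)) = √(16670 - 4745) = √11925 = 15*√53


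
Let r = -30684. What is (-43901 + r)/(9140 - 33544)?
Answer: 74585/24404 ≈ 3.0563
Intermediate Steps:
(-43901 + r)/(9140 - 33544) = (-43901 - 30684)/(9140 - 33544) = -74585/(-24404) = -74585*(-1/24404) = 74585/24404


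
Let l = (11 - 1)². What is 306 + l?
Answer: 406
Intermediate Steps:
l = 100 (l = 10² = 100)
306 + l = 306 + 100 = 406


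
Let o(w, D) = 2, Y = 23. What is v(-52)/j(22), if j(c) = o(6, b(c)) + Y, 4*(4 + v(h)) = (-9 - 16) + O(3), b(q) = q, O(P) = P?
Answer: -19/50 ≈ -0.38000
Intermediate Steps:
v(h) = -19/2 (v(h) = -4 + ((-9 - 16) + 3)/4 = -4 + (-25 + 3)/4 = -4 + (¼)*(-22) = -4 - 11/2 = -19/2)
j(c) = 25 (j(c) = 2 + 23 = 25)
v(-52)/j(22) = -19/2/25 = -19/2*1/25 = -19/50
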